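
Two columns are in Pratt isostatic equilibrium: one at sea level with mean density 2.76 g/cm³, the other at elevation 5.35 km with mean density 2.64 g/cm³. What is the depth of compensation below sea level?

ρ_ref D = ρ (D + h) → D (ρ_ref − ρ) = ρ h.
D = ρ h/(ρ_ref − ρ) = 2.64 × 5.35 km/(2.76 − 2.64) = 118 km.

118 km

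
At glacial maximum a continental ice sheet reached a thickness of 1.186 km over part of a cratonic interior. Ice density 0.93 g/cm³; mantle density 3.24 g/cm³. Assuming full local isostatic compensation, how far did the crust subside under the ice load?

0.34 km

Balancing pressure at the compensation depth: the ice load ρ_ice t is balanced by mantle displaced below, ρ_m s.
s = t ρ_ice / ρ_m = 1.186 km × 0.93/3.24 = 0.34 km.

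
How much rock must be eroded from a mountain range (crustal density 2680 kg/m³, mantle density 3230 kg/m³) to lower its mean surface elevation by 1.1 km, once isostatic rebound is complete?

6.46 km

Net drop Δ = e − u = e − e ρ_c/ρ_m = e (ρ_m − ρ_c)/ρ_m.
e = Δ ρ_m/(ρ_m − ρ_c) = 1.1 km × 3230/550 = 6.46 km.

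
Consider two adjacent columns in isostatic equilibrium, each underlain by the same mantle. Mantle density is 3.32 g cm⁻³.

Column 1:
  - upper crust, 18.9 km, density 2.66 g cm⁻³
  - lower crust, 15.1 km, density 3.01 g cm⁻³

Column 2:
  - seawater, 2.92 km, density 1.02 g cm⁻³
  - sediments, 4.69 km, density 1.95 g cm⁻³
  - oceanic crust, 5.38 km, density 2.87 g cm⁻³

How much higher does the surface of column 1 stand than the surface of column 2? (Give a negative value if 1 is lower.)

0.48 km

For any compensation level in the mantle, the mantle terms cancel and isostasy reduces to e = (Σt_1 − Σt_2) − (Σ(ρt)_1 − Σ(ρt)_2) / ρ_m.
Σt_1 = 34 km; Σt_2 = 12.99 km; Σ(ρt)_1 = 95.725; Σ(ρt)_2 = 27.5645 (in km·g cm⁻³).
e = (34 − 12.99) − (95.725 − 27.5645) / 3.32 = 0.48 km.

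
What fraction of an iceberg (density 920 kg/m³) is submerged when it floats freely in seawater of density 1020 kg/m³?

0.902

Submerged fraction = ρ_obj/ρ_fluid = 920/1020 = 0.902.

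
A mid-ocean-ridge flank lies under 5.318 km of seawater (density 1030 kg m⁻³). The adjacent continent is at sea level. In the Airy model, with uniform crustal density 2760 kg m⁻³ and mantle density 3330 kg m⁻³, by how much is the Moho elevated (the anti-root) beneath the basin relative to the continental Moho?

16.1 km

In Airy isostatic equilibrium: replacing crust with seawater at the top is compensated by replacing crust with mantle at the base: d (ρ_c − ρ_w) = a (ρ_m − ρ_c).
a = d (ρ_c − ρ_w)/(ρ_m − ρ_c) = 5.318 km × 1730/570 = 16.1 km.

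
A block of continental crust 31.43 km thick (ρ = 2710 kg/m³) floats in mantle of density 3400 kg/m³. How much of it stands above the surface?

6.38 km

Floating equilibrium: submerged depth d = t ρ_obj/ρ_fluid = 31.43 km × 2710/3400 = 25.05 km.
Freeboard = t − d = 31.43 km − 25.05 km = 6.38 km.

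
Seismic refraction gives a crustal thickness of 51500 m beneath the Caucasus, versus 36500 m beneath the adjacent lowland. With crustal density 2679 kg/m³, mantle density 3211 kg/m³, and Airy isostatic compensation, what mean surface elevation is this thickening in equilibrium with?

2490 m

Excess crust Δ = 51500 m − 36500 m = 15000 m, split between elevation h and root r with h + r = Δ.
Airy balance ρ_c h = (ρ_m − ρ_c) r gives r = h ρ_c/(ρ_m − ρ_c), so h (1 + ρ_c/(ρ_m − ρ_c)) = Δ, i.e. h = Δ (ρ_m − ρ_c)/ρ_m.
h = 15000 m × 532/3211 = 2490 m.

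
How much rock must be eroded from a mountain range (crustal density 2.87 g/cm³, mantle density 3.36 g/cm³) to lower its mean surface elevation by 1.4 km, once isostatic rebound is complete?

9.6 km

Net drop Δ = e − u = e − e ρ_c/ρ_m = e (ρ_m − ρ_c)/ρ_m.
e = Δ ρ_m/(ρ_m − ρ_c) = 1.4 km × 3.36/0.49 = 9.6 km.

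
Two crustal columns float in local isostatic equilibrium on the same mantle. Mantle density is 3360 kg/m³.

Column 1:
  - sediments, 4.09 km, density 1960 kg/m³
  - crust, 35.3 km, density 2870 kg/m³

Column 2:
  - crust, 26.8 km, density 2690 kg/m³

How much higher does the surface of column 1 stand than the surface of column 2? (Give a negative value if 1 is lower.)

For any compensation level in the mantle, the mantle terms cancel and isostasy reduces to e = (Σt_1 − Σt_2) − (Σ(ρt)_1 − Σ(ρt)_2) / ρ_m.
Σt_1 = 39.39 km; Σt_2 = 26.8 km; Σ(ρt)_1 = 109327.4; Σ(ρt)_2 = 72092 (in km·kg/m³).
e = (39.39 − 26.8) − (109327.4 − 72092) / 3360 = 1.51 km.

1.51 km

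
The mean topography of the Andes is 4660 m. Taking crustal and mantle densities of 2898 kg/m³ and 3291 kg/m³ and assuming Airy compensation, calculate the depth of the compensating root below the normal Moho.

In Airy isostatic equilibrium: the weight of the topography is balanced by the buoyancy of the root, ρ_c h = (ρ_m − ρ_c) r.
r = h · ρ_c / (ρ_m − ρ_c) = 4660 m × 2898 / (3291 − 2898) = 34400 m.

34400 m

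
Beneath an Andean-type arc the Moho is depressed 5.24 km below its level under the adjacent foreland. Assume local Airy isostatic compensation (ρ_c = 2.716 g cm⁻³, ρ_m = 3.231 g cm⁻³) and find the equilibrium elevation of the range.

0.994 km

By Archimedes' principle applied to the lithosphere: ρ_c h = (ρ_m − ρ_c) r.
h = r (ρ_m − ρ_c) / ρ_c = 5.24 km × (3.231 − 2.716) / 2.716 = 0.994 km.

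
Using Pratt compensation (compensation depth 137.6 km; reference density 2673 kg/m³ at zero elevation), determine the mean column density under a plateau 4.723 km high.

Pratt balance: ρ_ref D = ρ (D + h).
ρ = ρ_ref D/(D + h) = 2673 × 137.6 km/(137.6 km + 4.723 km) = 2580 kg/m³.

2580 kg/m³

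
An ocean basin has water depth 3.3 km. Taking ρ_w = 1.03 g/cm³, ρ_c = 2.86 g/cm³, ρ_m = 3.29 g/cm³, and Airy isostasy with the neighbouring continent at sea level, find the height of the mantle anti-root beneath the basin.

By Archimedes' principle applied to the lithosphere: replacing crust with seawater at the top is compensated by replacing crust with mantle at the base: d (ρ_c − ρ_w) = a (ρ_m − ρ_c).
a = d (ρ_c − ρ_w)/(ρ_m − ρ_c) = 3.3 km × 1.83/0.43 = 14 km.

14 km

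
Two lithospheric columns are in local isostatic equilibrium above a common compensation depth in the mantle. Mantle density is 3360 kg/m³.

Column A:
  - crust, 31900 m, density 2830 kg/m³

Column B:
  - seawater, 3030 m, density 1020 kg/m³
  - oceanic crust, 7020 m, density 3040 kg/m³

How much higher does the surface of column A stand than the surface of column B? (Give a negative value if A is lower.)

2250 m

For any compensation level in the mantle, the mantle terms cancel and isostasy reduces to e = (Σt_A − Σt_B) − (Σ(ρt)_A − Σ(ρt)_B) / ρ_m.
Σt_A = 31900 m; Σt_B = 10050 m; Σ(ρt)_A = 90277000; Σ(ρt)_B = 24431400 (in m·kg/m³).
e = (31900 − 10050) − (90277000 − 24431400) / 3360 = 2250 m.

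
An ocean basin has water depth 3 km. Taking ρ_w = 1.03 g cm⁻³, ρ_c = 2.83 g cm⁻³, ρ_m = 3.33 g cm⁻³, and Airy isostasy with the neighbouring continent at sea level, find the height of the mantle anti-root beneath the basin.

For local isostatic compensation: replacing crust with seawater at the top is compensated by replacing crust with mantle at the base: d (ρ_c − ρ_w) = a (ρ_m − ρ_c).
a = d (ρ_c − ρ_w)/(ρ_m − ρ_c) = 3 km × 1.8/0.5 = 10.8 km.

10.8 km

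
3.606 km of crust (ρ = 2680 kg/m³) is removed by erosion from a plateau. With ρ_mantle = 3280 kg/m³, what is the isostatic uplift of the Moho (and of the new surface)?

2.95 km

Unloading: uplift u = e ρ_c/ρ_m = 3.606 km × 2680/3280 = 2.95 km.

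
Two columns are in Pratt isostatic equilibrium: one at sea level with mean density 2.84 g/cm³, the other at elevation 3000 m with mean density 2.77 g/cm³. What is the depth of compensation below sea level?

ρ_ref D = ρ (D + h) → D (ρ_ref − ρ) = ρ h.
D = ρ h/(ρ_ref − ρ) = 2.77 × 3000 m/(2.84 − 2.77) = 119000 m.

119000 m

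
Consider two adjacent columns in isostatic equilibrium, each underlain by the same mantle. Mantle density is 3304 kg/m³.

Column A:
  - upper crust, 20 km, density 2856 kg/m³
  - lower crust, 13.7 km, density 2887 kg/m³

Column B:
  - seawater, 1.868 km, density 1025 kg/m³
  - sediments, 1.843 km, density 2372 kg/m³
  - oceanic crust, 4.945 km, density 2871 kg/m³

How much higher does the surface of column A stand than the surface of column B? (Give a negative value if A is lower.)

1.98 km

For any compensation level in the mantle, the mantle terms cancel and isostasy reduces to e = (Σt_A − Σt_B) − (Σ(ρt)_A − Σ(ρt)_B) / ρ_m.
Σt_A = 33.7 km; Σt_B = 8.656 km; Σ(ρt)_A = 96671.9; Σ(ρt)_B = 20483.391 (in km·kg/m³).
e = (33.7 − 8.656) − (96671.9 − 20483.391) / 3304 = 1.98 km.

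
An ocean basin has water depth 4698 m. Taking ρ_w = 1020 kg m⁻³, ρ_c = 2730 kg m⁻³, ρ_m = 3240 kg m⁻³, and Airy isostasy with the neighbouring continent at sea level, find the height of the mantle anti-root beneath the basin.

15800 m

By Archimedes' principle applied to the lithosphere: replacing crust with seawater at the top is compensated by replacing crust with mantle at the base: d (ρ_c − ρ_w) = a (ρ_m − ρ_c).
a = d (ρ_c − ρ_w)/(ρ_m − ρ_c) = 4698 m × 1710/510 = 15800 m.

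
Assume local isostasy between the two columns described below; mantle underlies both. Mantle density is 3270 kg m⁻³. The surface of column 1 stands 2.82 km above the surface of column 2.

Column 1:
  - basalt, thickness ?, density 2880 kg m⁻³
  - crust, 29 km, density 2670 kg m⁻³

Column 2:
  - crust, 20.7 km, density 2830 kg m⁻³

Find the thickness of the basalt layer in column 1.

Take the compensation level at the base of the deeper column (depth z_c below the surface of column 1) and equate Σ ρ_i t_i down to z_c; mantle fills any gap and the z_c terms cancel.
Column 1: x×2880 + 29×2670 + (z_c − 29 − x)×3270
Column 2: 2.82×0 + 20.7×2830 + (z_c − 2.82 − 20.7)×3270
The z_c×3270 term appears on both sides and cancels. Collect the known terms of each column as K = Σ(ρt)_known − 3270 × (depth of known layers): K_1 = 77430 − 3270×29 = −17400; K_2 = 58581 − 3270×(2.82 + 20.7) = −18329.4.
Balance: K_1 − x×(3270 − 2880) = K_2, so x = (K_1 − K_2)/(3270 − 2880) = 929.4/390 = 2.38 km.

2.38 km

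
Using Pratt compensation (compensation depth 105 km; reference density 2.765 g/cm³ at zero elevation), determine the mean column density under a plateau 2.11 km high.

2.71 g/cm³

Pratt balance: ρ_ref D = ρ (D + h).
ρ = ρ_ref D/(D + h) = 2.765 × 105 km/(105 km + 2.11 km) = 2.71 g/cm³.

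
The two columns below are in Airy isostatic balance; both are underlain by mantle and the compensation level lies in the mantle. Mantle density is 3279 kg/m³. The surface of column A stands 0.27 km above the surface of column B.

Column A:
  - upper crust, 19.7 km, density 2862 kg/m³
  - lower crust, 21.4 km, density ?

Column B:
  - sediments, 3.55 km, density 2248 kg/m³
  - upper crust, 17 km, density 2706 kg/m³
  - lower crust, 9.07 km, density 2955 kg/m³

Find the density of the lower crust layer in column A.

Take the compensation level at the base of the deeper column (depth z_c below the surface of column A) and equate Σ ρ_i t_i down to z_c; mantle fills any gap and the z_c terms cancel.
Column A: 19.7×2862 + 21.4×ρ + (z_c − 41.1)×3279
Column B: 0.27×0 + 3.55×2248 + 17×2706 + 9.07×2955 + (z_c − 0.27 − 29.62)×3279
The z_c×3279 term appears on both sides and cancels. Collect the known terms of each column as K = Σ(ρt)_known − 3279 × (depth of known layers): K_A = 56381.4 − 3279×41.1 = −78385.5; K_B = 80784.25 − 3279×(0.27 + 29.62) = −17225.06.
Balance: K_A + 21.4×ρ = K_B, so ρ = (K_B − K_A)/21.4 = 61160.4/21.4 = 2860 kg/m³.

2860 kg/m³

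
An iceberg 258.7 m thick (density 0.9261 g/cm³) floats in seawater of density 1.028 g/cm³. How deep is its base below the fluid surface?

233 m

Draft d = t ρ_obj/ρ_fluid = 258.7 m × 0.9261/1.028 = 233 m.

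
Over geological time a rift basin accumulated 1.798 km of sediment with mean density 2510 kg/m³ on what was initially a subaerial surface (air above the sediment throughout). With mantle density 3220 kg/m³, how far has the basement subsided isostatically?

1.4 km

Subaerial load: s = t ρ_sed / ρ_m = 1.798 km × 2510/3220 = 1.4 km.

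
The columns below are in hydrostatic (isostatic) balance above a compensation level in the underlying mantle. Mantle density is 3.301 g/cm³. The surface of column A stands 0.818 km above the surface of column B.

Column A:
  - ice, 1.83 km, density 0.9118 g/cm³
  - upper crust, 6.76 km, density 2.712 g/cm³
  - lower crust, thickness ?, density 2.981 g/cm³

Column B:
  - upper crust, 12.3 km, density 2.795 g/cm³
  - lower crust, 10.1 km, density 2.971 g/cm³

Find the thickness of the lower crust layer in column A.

12.2 km

Take the compensation level at the base of the deeper column (depth z_c below the surface of column A) and equate Σ ρ_i t_i down to z_c; mantle fills any gap and the z_c terms cancel.
Column A: 1.83×0.9118 + 6.76×2.712 + x×2.981 + (z_c − 8.59 − x)×3.301
Column B: 0.818×0 + 12.3×2.795 + 10.1×2.971 + (z_c − 0.818 − 22.4)×3.301
The z_c×3.301 term appears on both sides and cancels. Collect the known terms of each column as K = Σ(ρt)_known − 3.301 × (depth of known layers): K_A = 20.001714 − 3.301×8.59 = −8.353876; K_B = 64.3856 − 3.301×(0.818 + 22.4) = −12.257018.
Balance: K_A − x×(3.301 − 2.981) = K_B, so x = (K_A − K_B)/(3.301 − 2.981) = 3.90314/0.32 = 12.2 km.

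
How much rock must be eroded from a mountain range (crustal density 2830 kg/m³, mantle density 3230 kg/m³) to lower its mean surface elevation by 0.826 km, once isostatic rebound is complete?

6.67 km

Net drop Δ = e − u = e − e ρ_c/ρ_m = e (ρ_m − ρ_c)/ρ_m.
e = Δ ρ_m/(ρ_m − ρ_c) = 0.826 km × 3230/400 = 6.67 km.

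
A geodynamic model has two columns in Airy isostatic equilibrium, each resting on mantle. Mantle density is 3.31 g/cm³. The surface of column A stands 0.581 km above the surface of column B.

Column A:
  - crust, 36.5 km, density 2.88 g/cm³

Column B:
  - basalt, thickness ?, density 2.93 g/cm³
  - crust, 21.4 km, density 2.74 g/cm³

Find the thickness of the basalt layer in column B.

Take the compensation level at the base of the deeper column (depth z_c below the surface of column A) and equate Σ ρ_i t_i down to z_c; mantle fills any gap and the z_c terms cancel.
Column A: 36.5×2.88 + (z_c − 36.5)×3.31
Column B: 0.581×0 + x×2.93 + 21.4×2.74 + (z_c − 0.581 − 21.4 − x)×3.31
The z_c×3.31 term appears on both sides and cancels. Collect the known terms of each column as K = Σ(ρt)_known − 3.31 × (depth of known layers): K_A = 105.12 − 3.31×36.5 = −15.695; K_B = 58.636 − 3.31×(0.581 + 21.4) = −14.12111.
Balance: K_A = K_B − x×(3.31 − 2.93), so x = (K_B − K_A)/(3.31 − 2.93) = 1.57389/0.38 = 4.14 km.

4.14 km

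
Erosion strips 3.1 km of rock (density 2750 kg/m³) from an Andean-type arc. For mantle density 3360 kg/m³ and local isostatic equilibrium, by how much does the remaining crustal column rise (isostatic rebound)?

2.54 km

Unloading: uplift u = e ρ_c/ρ_m = 3.1 km × 2750/3360 = 2.54 km.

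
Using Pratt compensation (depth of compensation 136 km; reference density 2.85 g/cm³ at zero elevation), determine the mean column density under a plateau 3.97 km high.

Pratt balance: ρ_ref D = ρ (D + h).
ρ = ρ_ref D/(D + h) = 2.85 × 136 km/(136 km + 3.97 km) = 2.77 g/cm³.

2.77 g/cm³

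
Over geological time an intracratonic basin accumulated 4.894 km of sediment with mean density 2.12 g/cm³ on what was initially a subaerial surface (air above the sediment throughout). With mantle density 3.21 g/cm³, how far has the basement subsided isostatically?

Subaerial load: s = t ρ_sed / ρ_m = 4.894 km × 2.12/3.21 = 3.23 km.

3.23 km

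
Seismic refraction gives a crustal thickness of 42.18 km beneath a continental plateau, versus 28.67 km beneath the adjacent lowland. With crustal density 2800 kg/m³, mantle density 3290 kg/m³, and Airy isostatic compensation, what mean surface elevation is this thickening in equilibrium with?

Excess crust Δ = 42.18 km − 28.67 km = 13.51 km, split between elevation h and root r with h + r = Δ.
Airy balance ρ_c h = (ρ_m − ρ_c) r gives r = h ρ_c/(ρ_m − ρ_c), so h (1 + ρ_c/(ρ_m − ρ_c)) = Δ, i.e. h = Δ (ρ_m − ρ_c)/ρ_m.
h = 13.51 km × 490/3290 = 2.01 km.

2.01 km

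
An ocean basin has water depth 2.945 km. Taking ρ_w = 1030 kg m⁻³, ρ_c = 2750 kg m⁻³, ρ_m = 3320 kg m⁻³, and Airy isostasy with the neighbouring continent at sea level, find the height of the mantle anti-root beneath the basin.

For local isostatic compensation: replacing crust with seawater at the top is compensated by replacing crust with mantle at the base: d (ρ_c − ρ_w) = a (ρ_m − ρ_c).
a = d (ρ_c − ρ_w)/(ρ_m − ρ_c) = 2.945 km × 1720/570 = 8.89 km.

8.89 km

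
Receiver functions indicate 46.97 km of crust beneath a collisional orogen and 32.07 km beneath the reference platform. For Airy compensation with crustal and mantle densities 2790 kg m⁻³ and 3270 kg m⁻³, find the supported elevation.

2.19 km

Excess crust Δ = 46.97 km − 32.07 km = 14.9 km, split between elevation h and root r with h + r = Δ.
Airy balance ρ_c h = (ρ_m − ρ_c) r gives r = h ρ_c/(ρ_m − ρ_c), so h (1 + ρ_c/(ρ_m − ρ_c)) = Δ, i.e. h = Δ (ρ_m − ρ_c)/ρ_m.
h = 14.9 km × 480/3270 = 2.19 km.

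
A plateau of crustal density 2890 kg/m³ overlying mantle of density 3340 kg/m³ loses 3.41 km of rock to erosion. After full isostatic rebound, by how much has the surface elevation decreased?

0.459 km

Rebound u = e ρ_c/ρ_m = 3.41 km × 2890/3340 = 2.951 km.
Net surface drop = e − u = 3.41 km − 2.951 km = e (ρ_m − ρ_c)/ρ_m = 0.459 km.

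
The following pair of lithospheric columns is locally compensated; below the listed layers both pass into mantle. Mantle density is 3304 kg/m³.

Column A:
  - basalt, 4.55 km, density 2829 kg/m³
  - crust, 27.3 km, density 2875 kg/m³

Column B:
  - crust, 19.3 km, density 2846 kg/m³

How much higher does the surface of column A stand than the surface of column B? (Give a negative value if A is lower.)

1.52 km

For any compensation level in the mantle, the mantle terms cancel and isostasy reduces to e = (Σt_A − Σt_B) − (Σ(ρt)_A − Σ(ρt)_B) / ρ_m.
Σt_A = 31.85 km; Σt_B = 19.3 km; Σ(ρt)_A = 91359.45; Σ(ρt)_B = 54927.8 (in km·kg/m³).
e = (31.85 − 19.3) − (91359.45 − 54927.8) / 3304 = 1.52 km.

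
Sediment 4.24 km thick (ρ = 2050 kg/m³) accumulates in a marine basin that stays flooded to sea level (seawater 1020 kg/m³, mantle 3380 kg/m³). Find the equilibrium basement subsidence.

Submarine loading: the sediment displaces seawater, and the subsidence is in turn flooded, so s (ρ_m − ρ_w) = t (ρ_sed − ρ_w).
s = 4.24 km × (2050 − 1020) / (3380 − 1020) = 1.85 km.

1.85 km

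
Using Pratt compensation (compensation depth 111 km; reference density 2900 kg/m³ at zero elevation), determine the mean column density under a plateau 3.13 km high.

Pratt balance: ρ_ref D = ρ (D + h).
ρ = ρ_ref D/(D + h) = 2900 × 111 km/(111 km + 3.13 km) = 2820 kg/m³.

2820 kg/m³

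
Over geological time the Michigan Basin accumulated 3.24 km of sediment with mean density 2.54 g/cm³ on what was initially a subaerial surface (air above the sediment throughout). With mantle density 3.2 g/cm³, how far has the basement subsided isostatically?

Subaerial load: s = t ρ_sed / ρ_m = 3.24 km × 2.54/3.2 = 2.57 km.

2.57 km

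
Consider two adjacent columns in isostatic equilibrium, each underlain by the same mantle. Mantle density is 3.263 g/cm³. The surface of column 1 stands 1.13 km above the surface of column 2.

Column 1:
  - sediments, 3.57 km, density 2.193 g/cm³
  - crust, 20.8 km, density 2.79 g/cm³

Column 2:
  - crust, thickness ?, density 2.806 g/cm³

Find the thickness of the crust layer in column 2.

21.8 km

Take the compensation level at the base of the deeper column (depth z_c below the surface of column 1) and equate Σ ρ_i t_i down to z_c; mantle fills any gap and the z_c terms cancel.
Column 1: 3.57×2.193 + 20.8×2.79 + (z_c − 24.37)×3.263
Column 2: 1.13×0 + x×2.806 + (z_c − 1.13 − 0 − x)×3.263
The z_c×3.263 term appears on both sides and cancels. Collect the known terms of each column as K = Σ(ρt)_known − 3.263 × (depth of known layers): K_1 = 65.86101 − 3.263×24.37 = −13.6583; K_2 = 0 − 3.263×(1.13 + 0) = −3.68719.
Balance: K_1 = K_2 − x×(3.263 − 2.806), so x = (K_2 − K_1)/(3.263 − 2.806) = 9.97111/0.457 = 21.8 km.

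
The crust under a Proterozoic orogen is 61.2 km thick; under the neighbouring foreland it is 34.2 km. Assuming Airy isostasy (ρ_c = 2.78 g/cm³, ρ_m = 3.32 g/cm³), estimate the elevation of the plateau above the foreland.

Excess crust Δ = 61.2 km − 34.2 km = 27 km, split between elevation h and root r with h + r = Δ.
Airy balance ρ_c h = (ρ_m − ρ_c) r gives r = h ρ_c/(ρ_m − ρ_c), so h (1 + ρ_c/(ρ_m − ρ_c)) = Δ, i.e. h = Δ (ρ_m − ρ_c)/ρ_m.
h = 27 km × 0.54/3.32 = 4.39 km.

4.39 km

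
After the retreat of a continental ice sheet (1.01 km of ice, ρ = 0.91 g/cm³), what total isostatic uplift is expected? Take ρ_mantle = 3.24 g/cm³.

0.284 km

Removing the load lets mantle flow back in; uplift u satisfies ρ_ice t = ρ_m u.
u = t ρ_ice/ρ_m = 1.01 km × 0.91/3.24 = 0.284 km.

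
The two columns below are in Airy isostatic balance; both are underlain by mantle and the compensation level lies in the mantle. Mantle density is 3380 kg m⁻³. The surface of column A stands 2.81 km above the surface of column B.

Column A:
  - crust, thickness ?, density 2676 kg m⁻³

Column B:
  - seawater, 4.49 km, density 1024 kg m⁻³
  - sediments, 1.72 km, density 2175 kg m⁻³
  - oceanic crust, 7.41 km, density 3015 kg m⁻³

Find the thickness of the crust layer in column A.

35.3 km

Take the compensation level at the base of the deeper column (depth z_c below the surface of column A) and equate Σ ρ_i t_i down to z_c; mantle fills any gap and the z_c terms cancel.
Column A: x×2676 + (z_c − 0 − x)×3380
Column B: 2.81×0 + 4.49×1024 + 1.72×2175 + 7.41×3015 + (z_c − 2.81 − 13.62)×3380
The z_c×3380 term appears on both sides and cancels. Collect the known terms of each column as K = Σ(ρt)_known − 3380 × (depth of known layers): K_A = 0 − 3380×0 = 0; K_B = 30679.91 − 3380×(2.81 + 13.62) = −24853.49.
Balance: K_A − x×(3380 − 2676) = K_B, so x = (K_A − K_B)/(3380 − 2676) = 24853.5/704 = 35.3 km.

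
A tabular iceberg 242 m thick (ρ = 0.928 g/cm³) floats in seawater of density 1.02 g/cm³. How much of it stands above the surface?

Floating equilibrium: submerged depth d = t ρ_obj/ρ_fluid = 242 m × 0.928/1.02 = 220.2 m.
Freeboard = t − d = 242 m − 220.2 m = 21.8 m.

21.8 m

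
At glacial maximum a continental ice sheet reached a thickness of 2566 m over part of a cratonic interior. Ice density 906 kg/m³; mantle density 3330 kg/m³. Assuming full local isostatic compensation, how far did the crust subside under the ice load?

Balancing pressure at the compensation depth: the ice load ρ_ice t is balanced by mantle displaced below, ρ_m s.
s = t ρ_ice / ρ_m = 2566 m × 906/3330 = 698 m.

698 m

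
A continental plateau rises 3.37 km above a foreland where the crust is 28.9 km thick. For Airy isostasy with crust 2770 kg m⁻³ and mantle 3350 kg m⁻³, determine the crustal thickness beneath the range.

48.4 km

Root depth r = h ρ_c / (ρ_m − ρ_c) = 3.37 km × 2770 / 580 = 16.09 km.
Total thickness = T + h + r = 28.9 km + 3.37 km + 16.09 km = 48.4 km.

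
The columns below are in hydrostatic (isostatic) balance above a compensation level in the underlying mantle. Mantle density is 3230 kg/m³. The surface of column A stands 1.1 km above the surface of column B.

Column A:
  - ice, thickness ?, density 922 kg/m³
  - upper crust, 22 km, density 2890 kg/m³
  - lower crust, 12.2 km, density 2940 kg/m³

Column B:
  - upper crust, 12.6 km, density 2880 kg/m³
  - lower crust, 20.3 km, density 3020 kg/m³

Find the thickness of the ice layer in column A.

0.523 km

Take the compensation level at the base of the deeper column (depth z_c below the surface of column A) and equate Σ ρ_i t_i down to z_c; mantle fills any gap and the z_c terms cancel.
Column A: x×922 + 22×2890 + 12.2×2940 + (z_c − 34.2 − x)×3230
Column B: 1.1×0 + 12.6×2880 + 20.3×3020 + (z_c − 1.1 − 32.9)×3230
The z_c×3230 term appears on both sides and cancels. Collect the known terms of each column as K = Σ(ρt)_known − 3230 × (depth of known layers): K_A = 99448 − 3230×34.2 = −11018; K_B = 97594 − 3230×(1.1 + 32.9) = −12226.
Balance: K_A − x×(3230 − 922) = K_B, so x = (K_A − K_B)/(3230 − 922) = 1208/2308 = 0.523 km.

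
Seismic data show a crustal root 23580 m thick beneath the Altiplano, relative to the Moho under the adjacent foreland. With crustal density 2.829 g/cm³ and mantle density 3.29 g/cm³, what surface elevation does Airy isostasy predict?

Balancing pressure at the compensation depth: ρ_c h = (ρ_m − ρ_c) r.
h = r (ρ_m − ρ_c) / ρ_c = 23580 m × (3.29 − 2.829) / 2.829 = 3840 m.

3840 m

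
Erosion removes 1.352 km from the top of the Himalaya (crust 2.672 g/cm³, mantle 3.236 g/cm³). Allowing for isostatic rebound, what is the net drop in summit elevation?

0.236 km

Rebound u = e ρ_c/ρ_m = 1.352 km × 2.672/3.236 = 1.116 km.
Net surface drop = e − u = 1.352 km − 1.116 km = e (ρ_m − ρ_c)/ρ_m = 0.236 km.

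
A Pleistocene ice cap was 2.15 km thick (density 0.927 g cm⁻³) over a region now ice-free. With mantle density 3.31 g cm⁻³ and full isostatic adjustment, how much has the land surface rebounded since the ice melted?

Removing the load lets mantle flow back in; uplift u satisfies ρ_ice t = ρ_m u.
u = t ρ_ice/ρ_m = 2.15 km × 0.927/3.31 = 0.602 km.

0.602 km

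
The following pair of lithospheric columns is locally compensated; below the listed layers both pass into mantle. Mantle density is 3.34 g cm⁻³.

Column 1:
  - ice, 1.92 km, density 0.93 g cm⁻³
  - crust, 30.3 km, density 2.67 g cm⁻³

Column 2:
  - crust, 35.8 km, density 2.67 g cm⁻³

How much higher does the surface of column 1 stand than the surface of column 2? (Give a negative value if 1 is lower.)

For any compensation level in the mantle, the mantle terms cancel and isostasy reduces to e = (Σt_1 − Σt_2) − (Σ(ρt)_1 − Σ(ρt)_2) / ρ_m.
Σt_1 = 32.22 km; Σt_2 = 35.8 km; Σ(ρt)_1 = 82.6866; Σ(ρt)_2 = 95.586 (in km·g cm⁻³).
e = (32.22 − 35.8) − (82.6866 − 95.586) / 3.34 = 0.282 km.

0.282 km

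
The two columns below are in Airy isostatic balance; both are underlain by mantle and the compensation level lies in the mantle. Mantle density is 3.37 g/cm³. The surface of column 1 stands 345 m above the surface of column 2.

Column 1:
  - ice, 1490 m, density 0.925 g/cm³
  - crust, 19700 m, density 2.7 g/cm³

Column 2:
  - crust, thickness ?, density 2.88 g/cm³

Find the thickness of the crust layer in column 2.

Take the compensation level at the base of the deeper column (depth z_c below the surface of column 1) and equate Σ ρ_i t_i down to z_c; mantle fills any gap and the z_c terms cancel.
Column 1: 1490×0.925 + 19700×2.7 + (z_c − 21190)×3.37
Column 2: 345×0 + x×2.88 + (z_c − 345 − 0 − x)×3.37
The z_c×3.37 term appears on both sides and cancels. Collect the known terms of each column as K = Σ(ρt)_known − 3.37 × (depth of known layers): K_1 = 54568.25 − 3.37×21190 = −16842.05; K_2 = 0 − 3.37×(345 + 0) = −1162.65.
Balance: K_1 = K_2 − x×(3.37 − 2.88), so x = (K_2 − K_1)/(3.37 − 2.88) = 15679.4/0.49 = 32000 m.

32000 m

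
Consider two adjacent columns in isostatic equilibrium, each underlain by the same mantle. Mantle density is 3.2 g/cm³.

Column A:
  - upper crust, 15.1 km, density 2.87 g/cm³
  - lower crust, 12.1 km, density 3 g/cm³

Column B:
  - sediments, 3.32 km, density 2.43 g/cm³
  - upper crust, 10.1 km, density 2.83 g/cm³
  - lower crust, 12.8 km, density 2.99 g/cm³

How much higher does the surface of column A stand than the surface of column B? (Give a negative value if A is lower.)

For any compensation level in the mantle, the mantle terms cancel and isostasy reduces to e = (Σt_A − Σt_B) − (Σ(ρt)_A − Σ(ρt)_B) / ρ_m.
Σt_A = 27.2 km; Σt_B = 26.22 km; Σ(ρt)_A = 79.637; Σ(ρt)_B = 74.9226 (in km·g/cm³).
e = (27.2 − 26.22) − (79.637 − 74.9226) / 3.2 = −0.493 km.

−0.493 km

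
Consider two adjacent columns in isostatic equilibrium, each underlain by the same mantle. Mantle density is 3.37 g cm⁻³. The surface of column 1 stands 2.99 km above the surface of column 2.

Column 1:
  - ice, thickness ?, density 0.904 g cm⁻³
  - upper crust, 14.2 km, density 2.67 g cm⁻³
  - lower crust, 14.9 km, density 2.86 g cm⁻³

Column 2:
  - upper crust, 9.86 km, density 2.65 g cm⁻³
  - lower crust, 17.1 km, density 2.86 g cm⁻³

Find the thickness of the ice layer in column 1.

3.39 km

Take the compensation level at the base of the deeper column (depth z_c below the surface of column 1) and equate Σ ρ_i t_i down to z_c; mantle fills any gap and the z_c terms cancel.
Column 1: x×0.904 + 14.2×2.67 + 14.9×2.86 + (z_c − 29.1 − x)×3.37
Column 2: 2.99×0 + 9.86×2.65 + 17.1×2.86 + (z_c − 2.99 − 26.96)×3.37
The z_c×3.37 term appears on both sides and cancels. Collect the known terms of each column as K = Σ(ρt)_known − 3.37 × (depth of known layers): K_1 = 80.528 − 3.37×29.1 = −17.539; K_2 = 75.035 − 3.37×(2.99 + 26.96) = −25.8965.
Balance: K_1 − x×(3.37 − 0.904) = K_2, so x = (K_1 − K_2)/(3.37 − 0.904) = 8.3575/2.466 = 3.39 km.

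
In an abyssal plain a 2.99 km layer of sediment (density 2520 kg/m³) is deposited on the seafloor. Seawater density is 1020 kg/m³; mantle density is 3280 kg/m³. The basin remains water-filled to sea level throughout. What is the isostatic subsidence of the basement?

1.98 km

Submarine loading: the sediment displaces seawater, and the subsidence is in turn flooded, so s (ρ_m − ρ_w) = t (ρ_sed − ρ_w).
s = 2.99 km × (2520 − 1020) / (3280 − 1020) = 1.98 km.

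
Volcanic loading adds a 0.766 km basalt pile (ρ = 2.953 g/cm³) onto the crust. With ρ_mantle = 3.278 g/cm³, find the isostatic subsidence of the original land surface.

Subaerial loading: s = t ρ_load / ρ_m.
s = 0.766 km × 2.953/3.278 = 0.69 km.

0.69 km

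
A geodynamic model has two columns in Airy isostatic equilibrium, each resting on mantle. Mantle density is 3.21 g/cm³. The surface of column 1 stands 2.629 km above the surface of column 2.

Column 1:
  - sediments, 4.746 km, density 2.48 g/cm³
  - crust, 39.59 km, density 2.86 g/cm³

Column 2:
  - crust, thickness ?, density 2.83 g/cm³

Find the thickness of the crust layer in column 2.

23.4 km

Take the compensation level at the base of the deeper column (depth z_c below the surface of column 1) and equate Σ ρ_i t_i down to z_c; mantle fills any gap and the z_c terms cancel.
Column 1: 4.746×2.48 + 39.59×2.86 + (z_c − 44.336)×3.21
Column 2: 2.629×0 + x×2.83 + (z_c − 2.629 − 0 − x)×3.21
The z_c×3.21 term appears on both sides and cancels. Collect the known terms of each column as K = Σ(ρt)_known − 3.21 × (depth of known layers): K_1 = 124.99748 − 3.21×44.336 = −17.32108; K_2 = 0 − 3.21×(2.629 + 0) = −8.43909.
Balance: K_1 = K_2 − x×(3.21 − 2.83), so x = (K_2 − K_1)/(3.21 − 2.83) = 8.88199/0.38 = 23.4 km.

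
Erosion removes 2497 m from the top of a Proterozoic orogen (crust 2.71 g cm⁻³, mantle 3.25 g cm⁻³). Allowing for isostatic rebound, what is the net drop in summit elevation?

415 m

Rebound u = e ρ_c/ρ_m = 2497 m × 2.71/3.25 = 2082 m.
Net surface drop = e − u = 2497 m − 2082 m = e (ρ_m − ρ_c)/ρ_m = 415 m.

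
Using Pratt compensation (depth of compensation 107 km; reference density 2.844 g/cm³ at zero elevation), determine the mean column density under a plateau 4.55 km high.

Pratt balance: ρ_ref D = ρ (D + h).
ρ = ρ_ref D/(D + h) = 2.844 × 107 km/(107 km + 4.55 km) = 2.73 g/cm³.

2.73 g/cm³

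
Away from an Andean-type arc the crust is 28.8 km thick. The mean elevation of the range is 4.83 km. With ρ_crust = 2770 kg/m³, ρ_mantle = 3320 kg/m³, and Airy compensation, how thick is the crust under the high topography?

58 km

Root depth r = h ρ_c / (ρ_m − ρ_c) = 4.83 km × 2770 / 550 = 24.33 km.
Total thickness = T + h + r = 28.8 km + 4.83 km + 24.33 km = 58 km.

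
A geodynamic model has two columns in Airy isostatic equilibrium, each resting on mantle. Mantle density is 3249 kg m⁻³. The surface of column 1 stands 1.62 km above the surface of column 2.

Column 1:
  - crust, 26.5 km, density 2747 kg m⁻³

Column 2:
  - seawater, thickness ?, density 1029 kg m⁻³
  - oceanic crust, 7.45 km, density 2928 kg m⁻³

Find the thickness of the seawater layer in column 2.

2.54 km

Take the compensation level at the base of the deeper column (depth z_c below the surface of column 1) and equate Σ ρ_i t_i down to z_c; mantle fills any gap and the z_c terms cancel.
Column 1: 26.5×2747 + (z_c − 26.5)×3249
Column 2: 1.62×0 + x×1029 + 7.45×2928 + (z_c − 1.62 − 7.45 − x)×3249
The z_c×3249 term appears on both sides and cancels. Collect the known terms of each column as K = Σ(ρt)_known − 3249 × (depth of known layers): K_1 = 72795.5 − 3249×26.5 = −13303; K_2 = 21813.6 − 3249×(1.62 + 7.45) = −7654.83.
Balance: K_1 = K_2 − x×(3249 − 1029), so x = (K_2 − K_1)/(3249 − 1029) = 5648.17/2220 = 2.54 km.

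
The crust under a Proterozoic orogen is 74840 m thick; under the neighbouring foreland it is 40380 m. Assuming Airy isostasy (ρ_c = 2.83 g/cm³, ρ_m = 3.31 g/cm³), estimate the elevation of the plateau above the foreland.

5000 m

Excess crust Δ = 74840 m − 40380 m = 34460 m, split between elevation h and root r with h + r = Δ.
Airy balance ρ_c h = (ρ_m − ρ_c) r gives r = h ρ_c/(ρ_m − ρ_c), so h (1 + ρ_c/(ρ_m − ρ_c)) = Δ, i.e. h = Δ (ρ_m − ρ_c)/ρ_m.
h = 34460 m × 0.48/3.31 = 5000 m.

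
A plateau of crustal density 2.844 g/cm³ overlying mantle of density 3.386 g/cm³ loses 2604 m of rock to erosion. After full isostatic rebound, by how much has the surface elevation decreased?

Rebound u = e ρ_c/ρ_m = 2604 m × 2.844/3.386 = 2187 m.
Net surface drop = e − u = 2604 m − 2187 m = e (ρ_m − ρ_c)/ρ_m = 417 m.

417 m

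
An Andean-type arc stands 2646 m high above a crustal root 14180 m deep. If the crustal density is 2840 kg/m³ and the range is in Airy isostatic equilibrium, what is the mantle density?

3370 kg/m³

Airy balance: ρ_c h = (ρ_m − ρ_c) r → ρ_m = ρ_c (1 + h/r).
ρ_m = 2840 × (1 + 2646 m/14180 m) = 3370 kg/m³.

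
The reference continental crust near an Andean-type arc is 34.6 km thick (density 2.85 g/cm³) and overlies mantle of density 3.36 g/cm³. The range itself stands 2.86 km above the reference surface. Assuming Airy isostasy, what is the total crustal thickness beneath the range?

53.4 km

Root depth r = h ρ_c / (ρ_m − ρ_c) = 2.86 km × 2.85 / 0.51 = 15.98 km.
Total thickness = T + h + r = 34.6 km + 2.86 km + 15.98 km = 53.4 km.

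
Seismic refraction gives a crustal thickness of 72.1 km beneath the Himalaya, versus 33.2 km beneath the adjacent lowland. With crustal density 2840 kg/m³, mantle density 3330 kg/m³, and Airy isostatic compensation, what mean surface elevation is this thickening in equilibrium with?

5.72 km

Excess crust Δ = 72.1 km − 33.2 km = 38.9 km, split between elevation h and root r with h + r = Δ.
Airy balance ρ_c h = (ρ_m − ρ_c) r gives r = h ρ_c/(ρ_m − ρ_c), so h (1 + ρ_c/(ρ_m − ρ_c)) = Δ, i.e. h = Δ (ρ_m − ρ_c)/ρ_m.
h = 38.9 km × 490/3330 = 5.72 km.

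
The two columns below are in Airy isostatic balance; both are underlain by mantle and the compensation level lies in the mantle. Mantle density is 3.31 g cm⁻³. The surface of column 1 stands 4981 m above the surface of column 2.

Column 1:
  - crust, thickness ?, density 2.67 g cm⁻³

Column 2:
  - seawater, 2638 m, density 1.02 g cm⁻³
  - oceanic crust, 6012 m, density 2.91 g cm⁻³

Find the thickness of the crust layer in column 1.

Take the compensation level at the base of the deeper column (depth z_c below the surface of column 1) and equate Σ ρ_i t_i down to z_c; mantle fills any gap and the z_c terms cancel.
Column 1: x×2.67 + (z_c − 0 − x)×3.31
Column 2: 4981×0 + 2638×1.02 + 6012×2.91 + (z_c − 4981 − 8650)×3.31
The z_c×3.31 term appears on both sides and cancels. Collect the known terms of each column as K = Σ(ρt)_known − 3.31 × (depth of known layers): K_1 = 0 − 3.31×0 = 0; K_2 = 20185.68 − 3.31×(4981 + 8650) = −24932.93.
Balance: K_1 − x×(3.31 − 2.67) = K_2, so x = (K_1 − K_2)/(3.31 − 2.67) = 24932.9/0.64 = 39000 m.

39000 m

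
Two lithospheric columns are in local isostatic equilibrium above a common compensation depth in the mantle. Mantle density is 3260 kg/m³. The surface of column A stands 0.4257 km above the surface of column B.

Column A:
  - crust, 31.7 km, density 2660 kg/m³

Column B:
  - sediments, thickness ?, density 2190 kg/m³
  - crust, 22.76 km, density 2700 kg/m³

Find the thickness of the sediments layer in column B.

4.57 km

Take the compensation level at the base of the deeper column (depth z_c below the surface of column A) and equate Σ ρ_i t_i down to z_c; mantle fills any gap and the z_c terms cancel.
Column A: 31.7×2660 + (z_c − 31.7)×3260
Column B: 0.4257×0 + x×2190 + 22.76×2700 + (z_c − 0.4257 − 22.76 − x)×3260
The z_c×3260 term appears on both sides and cancels. Collect the known terms of each column as K = Σ(ρt)_known − 3260 × (depth of known layers): K_A = 84322 − 3260×31.7 = −19020; K_B = 61452 − 3260×(0.4257 + 22.76) = −14133.382.
Balance: K_A = K_B − x×(3260 − 2190), so x = (K_B − K_A)/(3260 − 2190) = 4886.62/1070 = 4.57 km.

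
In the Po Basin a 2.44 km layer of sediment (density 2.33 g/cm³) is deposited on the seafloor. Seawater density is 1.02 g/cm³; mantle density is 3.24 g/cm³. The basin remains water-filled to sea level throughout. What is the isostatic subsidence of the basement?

1.44 km

Submarine loading: the sediment displaces seawater, and the subsidence is in turn flooded, so s (ρ_m − ρ_w) = t (ρ_sed − ρ_w).
s = 2.44 km × (2.33 − 1.02) / (3.24 − 1.02) = 1.44 km.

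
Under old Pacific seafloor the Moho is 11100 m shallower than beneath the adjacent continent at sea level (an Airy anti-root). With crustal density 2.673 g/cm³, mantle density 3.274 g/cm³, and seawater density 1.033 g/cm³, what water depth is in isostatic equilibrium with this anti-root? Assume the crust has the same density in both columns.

4070 m

Replacing a thickness d of crust by seawater at the top must be balanced by replacing crust with mantle at the base: d (ρ_c − ρ_w) = a (ρ_m − ρ_c).
d = a (ρ_m − ρ_c)/(ρ_c − ρ_w) = 11100 m × 0.601/1.64 = 4070 m.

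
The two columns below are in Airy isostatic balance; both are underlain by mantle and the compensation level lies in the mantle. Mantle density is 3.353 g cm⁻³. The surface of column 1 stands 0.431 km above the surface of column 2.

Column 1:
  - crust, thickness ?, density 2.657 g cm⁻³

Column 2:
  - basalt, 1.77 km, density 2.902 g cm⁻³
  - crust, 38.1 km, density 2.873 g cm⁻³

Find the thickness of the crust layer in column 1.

Take the compensation level at the base of the deeper column (depth z_c below the surface of column 1) and equate Σ ρ_i t_i down to z_c; mantle fills any gap and the z_c terms cancel.
Column 1: x×2.657 + (z_c − 0 − x)×3.353
Column 2: 0.431×0 + 1.77×2.902 + 38.1×2.873 + (z_c − 0.431 − 39.87)×3.353
The z_c×3.353 term appears on both sides and cancels. Collect the known terms of each column as K = Σ(ρt)_known − 3.353 × (depth of known layers): K_1 = 0 − 3.353×0 = 0; K_2 = 114.59784 − 3.353×(0.431 + 39.87) = −20.531413.
Balance: K_1 − x×(3.353 − 2.657) = K_2, so x = (K_1 − K_2)/(3.353 − 2.657) = 20.5314/0.696 = 29.5 km.

29.5 km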